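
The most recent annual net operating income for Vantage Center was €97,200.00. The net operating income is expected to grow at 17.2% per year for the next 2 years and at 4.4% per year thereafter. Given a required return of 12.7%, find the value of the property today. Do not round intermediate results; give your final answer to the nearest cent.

€1528394.95

D_1 = 113918.40000
D_2 = 133512.36480
Terminal value at year 2: TV = D_2×(1+g_2)/(r−g_2) = 139386.90885/0.083 = 1679360.34760
P_0 = D_1/(1+r)^1 + D_2/(1+r)^2 + TV/(1+r)^2
    = 101081.10027 + 105117.16904 + 1322196.68050 = 1528394.94981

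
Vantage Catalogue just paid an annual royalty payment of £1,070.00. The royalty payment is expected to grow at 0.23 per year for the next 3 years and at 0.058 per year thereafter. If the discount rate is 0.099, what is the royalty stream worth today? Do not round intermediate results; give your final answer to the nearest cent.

D_1 = 1316.10000
D_2 = 1618.80300
D_3 = 1991.12769
Terminal value at year 3: TV = D_3×(1+g_2)/(r−g_2) = 2106.61310/0.041 = 51380.80722
P_0 = D_1/(1+r)^1 + D_2/(1+r)^2 + D_3/(1+r)^3 + TV/(1+r)^3
    = 1197.54322 + 1340.28950 + 1500.05103 + 38708.63401 = 42746.51776

£42746.52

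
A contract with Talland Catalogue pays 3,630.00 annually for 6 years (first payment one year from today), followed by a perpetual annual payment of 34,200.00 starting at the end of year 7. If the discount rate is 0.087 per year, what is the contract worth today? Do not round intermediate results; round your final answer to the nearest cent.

PV of 6-year annuity: 3,630.00 × [1 − (1+0.087)^−6] / 0.087 = 16430.56928
Perpetuity value at year 6: 34,200.00 / 0.087 = 393103.44828
PV of perpetuity: 393103.44828 / (1+0.087)^6 = 238303.04346
Total PV = 16430.56928 + 238303.04346 = 254733.61274

254733.61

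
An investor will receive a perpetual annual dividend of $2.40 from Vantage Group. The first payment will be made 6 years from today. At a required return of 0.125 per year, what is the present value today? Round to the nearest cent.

Value at end of year 5: C / r = $2.40 / 0.125 = $19.2000
Discount to today: PV = $19.2000 / (1 + 0.125)^5 = $19.2000 / 1.802032 = $10.65

$10.65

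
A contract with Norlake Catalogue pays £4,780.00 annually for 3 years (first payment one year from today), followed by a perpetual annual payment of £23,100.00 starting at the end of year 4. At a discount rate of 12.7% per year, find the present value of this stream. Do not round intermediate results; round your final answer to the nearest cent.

£138412.14

PV of 3-year annuity: £4,780.00 × [1 − (1+0.127)^−3] / 0.127 = 11344.05144
Perpetuity value at year 3: £23,100.00 / 0.127 = 181889.76378
PV of perpetuity: 181889.76378 / (1+0.127)^3 = 127068.09259
Total PV = 11344.05144 + 127068.09259 = 138412.14403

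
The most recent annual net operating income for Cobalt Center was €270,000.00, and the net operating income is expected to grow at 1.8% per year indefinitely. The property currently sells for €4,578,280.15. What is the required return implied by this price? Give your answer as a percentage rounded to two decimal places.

7.80%

D₁ = €270,000.00 × 1.018 = €274,860.0000
P = D₁/(r − g) ⇒ r = D₁/P + g = €274,860.0000/€4,578,280.15 + 0.018 = 0.060036 + 0.018 = 0.078036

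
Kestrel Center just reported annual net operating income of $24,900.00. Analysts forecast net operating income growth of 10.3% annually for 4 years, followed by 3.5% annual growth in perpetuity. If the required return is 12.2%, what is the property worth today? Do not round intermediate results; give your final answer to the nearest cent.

D_1 = 27464.70000
D_2 = 30293.56410
D_3 = 33413.80120
D_4 = 36855.42273
Terminal value at year 4: TV = D_4×(1+g_2)/(r−g_2) = 38145.36252/0.087 = 438452.44278
P_0 = D_1/(1+r)^1 + D_2/(1+r)^2 + D_3/(1+r)^3 + D_4/(1+r)^4 + TV/(1+r)^4
    = 24478.34225 + 24063.82486 + 23656.32694 + 23255.72960 + 276662.99009 = 372117.21374

$372117.21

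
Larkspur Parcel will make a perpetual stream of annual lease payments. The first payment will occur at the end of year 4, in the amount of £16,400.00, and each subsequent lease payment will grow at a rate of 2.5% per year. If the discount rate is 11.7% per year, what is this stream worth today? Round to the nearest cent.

£127907.64

Value at end of year 3: C₁ / (r − g) = £16,400.00 / (0.117 − 0.025) = £178,260.8696
Discount to today: PV = £178,260.8696 / (1 + 0.117)^3 = £178,260.8696 / 1.393669 = £127,907.64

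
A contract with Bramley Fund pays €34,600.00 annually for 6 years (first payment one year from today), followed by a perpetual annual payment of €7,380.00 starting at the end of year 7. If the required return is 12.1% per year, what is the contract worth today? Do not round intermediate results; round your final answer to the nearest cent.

€172588.00

PV of 6-year annuity: €34,600.00 × [1 − (1+0.121)^−6] / 0.121 = 141852.71190
Perpetuity value at year 6: €7,380.00 / 0.121 = 60991.73554
PV of perpetuity: 60991.73554 / (1+0.121)^6 = 30735.29005
Total PV = 141852.71190 + 30735.29005 = 172588.00195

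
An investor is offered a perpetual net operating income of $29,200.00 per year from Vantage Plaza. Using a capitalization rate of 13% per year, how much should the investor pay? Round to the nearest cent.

Level perpetuity: PV = C / r = $29,200.00 / 0.13 = $224,615.38

$224615.38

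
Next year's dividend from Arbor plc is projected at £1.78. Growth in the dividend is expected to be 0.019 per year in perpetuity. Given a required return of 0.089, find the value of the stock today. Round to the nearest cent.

£25.43

Growing perpetuity: P = D₁ / (r − g) = £1.7800 / (0.089 − 0.019) = £25.43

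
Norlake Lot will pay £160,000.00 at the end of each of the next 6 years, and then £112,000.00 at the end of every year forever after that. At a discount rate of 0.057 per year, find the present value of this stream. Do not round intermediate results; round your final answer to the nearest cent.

PV of 6-year annuity: £160,000.00 × [1 − (1+0.057)^−6] / 0.057 = 794242.66637
Perpetuity value at year 6: £112,000.00 / 0.057 = 1964912.28070
PV of perpetuity: 1964912.28070 / (1+0.057)^6 = 1408942.41424
Total PV = 794242.66637 + 1408942.41424 = 2203185.08061

£2203185.08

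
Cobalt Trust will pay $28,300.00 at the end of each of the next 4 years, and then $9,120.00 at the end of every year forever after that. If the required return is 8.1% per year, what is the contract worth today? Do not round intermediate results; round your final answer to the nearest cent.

$175978.04

PV of 4-year annuity: $28,300.00 × [1 − (1+0.081)^−4] / 0.081 = 93524.92809
Perpetuity value at year 4: $9,120.00 / 0.081 = 112592.59259
PV of perpetuity: 112592.59259 / (1+0.081)^4 = 82453.11047
Total PV = 93524.92809 + 82453.11047 = 175978.03856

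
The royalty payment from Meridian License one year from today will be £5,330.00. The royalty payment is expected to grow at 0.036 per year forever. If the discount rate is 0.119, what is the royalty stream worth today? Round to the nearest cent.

Growing perpetuity: P = D₁ / (r − g) = £5,330.0000 / (0.119 − 0.036) = £64,216.87

£64216.87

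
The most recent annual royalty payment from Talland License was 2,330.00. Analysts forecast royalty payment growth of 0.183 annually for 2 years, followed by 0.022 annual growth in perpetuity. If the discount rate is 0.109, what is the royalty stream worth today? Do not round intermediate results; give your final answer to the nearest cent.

36282.20

D_1 = 2756.39000
D_2 = 3260.80937
Terminal value at year 2: TV = D_2×(1+g_2)/(r−g_2) = 3332.54718/0.087 = 38305.13996
P_0 = D_1/(1+r)^1 + D_2/(1+r)^2 + TV/(1+r)^2
    = 2485.47340 + 2651.32104 + 31145.40346 = 36282.19790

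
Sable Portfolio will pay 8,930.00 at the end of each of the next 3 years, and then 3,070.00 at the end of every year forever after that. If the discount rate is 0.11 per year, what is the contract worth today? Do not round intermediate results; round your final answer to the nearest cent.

PV of 3-year annuity: 8,930.00 × [1 − (1+0.11)^−3] / 0.11 = 21822.37241
Perpetuity value at year 3: 3,070.00 / 0.11 = 27909.09091
PV of perpetuity: 27909.09091 / (1+0.11)^3 = 20406.88673
Total PV = 21822.37241 + 20406.88673 = 42229.25914

42229.26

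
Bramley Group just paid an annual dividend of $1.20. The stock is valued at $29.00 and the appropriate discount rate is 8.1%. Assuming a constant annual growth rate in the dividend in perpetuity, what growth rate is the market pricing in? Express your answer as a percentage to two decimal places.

P = D₀(1+g)/(r−g) ⇒ P(r−g) = D₀(1+g) ⇒ g(P+D₀) = P·r − D₀
g = (P·r − D₀)/(P + D₀) = ($29.00×0.081 − $1.20) / ($29.00 + $1.20) = 0.038046

3.80%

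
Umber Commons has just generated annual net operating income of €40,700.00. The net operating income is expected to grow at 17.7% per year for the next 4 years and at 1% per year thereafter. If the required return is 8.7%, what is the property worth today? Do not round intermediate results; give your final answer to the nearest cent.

€933264.96

D_1 = 47903.90000
D_2 = 56382.89030
D_3 = 66362.66188
D_4 = 78108.85304
Terminal value at year 4: TV = D_4×(1+g_2)/(r−g_2) = 78889.94157/0.077 = 1024544.69567
P_0 = D_1/(1+r)^1 + D_2/(1+r)^2 + D_3/(1+r)^3 + D_4/(1+r)^4 + TV/(1+r)^4
    = 44069.82521 + 47718.66078 + 51669.60786 + 55947.68026 + 733859.18267 = 933264.95678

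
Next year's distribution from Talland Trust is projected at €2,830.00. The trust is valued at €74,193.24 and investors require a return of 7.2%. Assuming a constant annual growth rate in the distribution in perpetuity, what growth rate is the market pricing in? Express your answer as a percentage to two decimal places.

3.39%

P = D₁/(r−g) ⇒ g = r − D₁/P = 0.072 − €2,830.00/€74,193.24 = 0.033856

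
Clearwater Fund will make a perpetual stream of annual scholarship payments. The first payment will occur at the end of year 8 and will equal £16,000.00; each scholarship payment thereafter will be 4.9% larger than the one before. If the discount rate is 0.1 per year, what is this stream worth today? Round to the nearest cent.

£160990.78

Value at end of year 7: C₁ / (r − g) = £16,000.00 / (0.1 − 0.049) = £313,725.4902
Discount to today: PV = £313,725.4902 / (1 + 0.1)^7 = £313,725.4902 / 1.948717 = £160,990.78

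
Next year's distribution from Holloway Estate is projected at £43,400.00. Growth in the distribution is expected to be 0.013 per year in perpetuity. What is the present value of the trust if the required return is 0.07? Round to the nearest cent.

Growing perpetuity: P = D₁ / (r − g) = £43,400.0000 / (0.07 − 0.013) = £761,403.51

£761403.51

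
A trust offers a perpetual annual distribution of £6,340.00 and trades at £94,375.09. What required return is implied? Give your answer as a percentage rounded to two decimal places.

P = C/r ⇒ r = C/P = £6,340.00/£94,375.09 = 0.067179

6.72%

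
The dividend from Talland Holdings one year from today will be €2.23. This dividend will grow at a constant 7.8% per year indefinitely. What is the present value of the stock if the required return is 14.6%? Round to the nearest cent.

Growing perpetuity: P = D₁ / (r − g) = €2.2300 / (0.146 − 0.078) = €32.79

€32.79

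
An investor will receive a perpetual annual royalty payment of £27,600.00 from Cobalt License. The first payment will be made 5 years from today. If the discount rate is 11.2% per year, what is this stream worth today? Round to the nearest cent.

£161165.44

Value at end of year 4: C / r = £27,600.00 / 0.112 = £246,428.5714
Discount to today: PV = £246,428.5714 / (1 + 0.112)^4 = £246,428.5714 / 1.529041 = £161,165.44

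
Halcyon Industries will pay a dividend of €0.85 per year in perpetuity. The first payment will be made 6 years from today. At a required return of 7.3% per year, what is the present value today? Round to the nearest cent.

€8.19

Value at end of year 5: C / r = €0.85 / 0.073 = €11.6438
Discount to today: PV = €11.6438 / (1 + 0.073)^5 = €11.6438 / 1.422324 = €8.19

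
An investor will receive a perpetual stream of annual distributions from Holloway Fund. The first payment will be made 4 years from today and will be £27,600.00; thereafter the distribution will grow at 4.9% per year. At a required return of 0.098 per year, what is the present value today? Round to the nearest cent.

£425506.29

Value at end of year 3: C₁ / (r − g) = £27,600.00 / (0.098 − 0.049) = £563,265.3061
Discount to today: PV = £563,265.3061 / (1 + 0.098)^3 = £563,265.3061 / 1.323753 = £425,506.29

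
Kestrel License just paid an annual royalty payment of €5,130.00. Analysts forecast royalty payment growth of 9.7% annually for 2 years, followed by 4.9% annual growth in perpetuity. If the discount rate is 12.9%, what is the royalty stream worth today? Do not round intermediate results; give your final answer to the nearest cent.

D_1 = 5627.61000
D_2 = 6173.48817
Terminal value at year 2: TV = D_2×(1+g_2)/(r−g_2) = 6475.98909/0.08 = 80949.86363
P_0 = D_1/(1+r)^1 + D_2/(1+r)^2 + TV/(1+r)^2
    = 4984.59699 + 4843.31523 + 63507.97097 = 73335.88319

€73335.88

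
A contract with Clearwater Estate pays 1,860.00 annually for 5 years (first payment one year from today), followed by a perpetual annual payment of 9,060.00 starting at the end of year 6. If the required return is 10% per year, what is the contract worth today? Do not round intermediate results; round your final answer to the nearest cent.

63306.34

PV of 5-year annuity: 1,860.00 × [1 − (1+0.1)^−5] / 0.1 = 7050.86339
Perpetuity value at year 5: 9,060.00 / 0.1 = 90600.00000
PV of perpetuity: 90600.00000 / (1+0.1)^5 = 56255.47187
Total PV = 7050.86339 + 56255.47187 = 63306.33526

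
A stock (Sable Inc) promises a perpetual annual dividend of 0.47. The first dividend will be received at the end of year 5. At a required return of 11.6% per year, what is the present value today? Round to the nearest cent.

2.61

Value at end of year 4: C / r = 0.47 / 0.116 = 4.0517
Discount to today: PV = 4.0517 / (1 + 0.116)^4 = 4.0517 / 1.551161 = 2.61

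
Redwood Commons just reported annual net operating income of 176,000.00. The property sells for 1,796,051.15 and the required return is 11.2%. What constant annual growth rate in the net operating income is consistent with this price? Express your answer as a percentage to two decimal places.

1.28%

P = D₀(1+g)/(r−g) ⇒ P(r−g) = D₀(1+g) ⇒ g(P+D₀) = P·r − D₀
g = (P·r − D₀)/(P + D₀) = (1,796,051.15×0.112 − 176,000.00) / (1,796,051.15 + 176,000.00) = 0.012757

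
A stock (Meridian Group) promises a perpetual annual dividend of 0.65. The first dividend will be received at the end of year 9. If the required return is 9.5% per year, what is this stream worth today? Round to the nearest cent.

Value at end of year 8: C / r = 0.65 / 0.095 = 6.8421
Discount to today: PV = 6.8421 / (1 + 0.095)^8 = 6.8421 / 2.066869 = 3.31

3.31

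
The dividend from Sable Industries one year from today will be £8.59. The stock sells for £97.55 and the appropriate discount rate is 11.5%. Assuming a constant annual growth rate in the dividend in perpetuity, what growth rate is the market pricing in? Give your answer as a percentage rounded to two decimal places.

2.69%

P = D₁/(r−g) ⇒ g = r − D₁/P = 0.115 − £8.59/£97.55 = 0.026943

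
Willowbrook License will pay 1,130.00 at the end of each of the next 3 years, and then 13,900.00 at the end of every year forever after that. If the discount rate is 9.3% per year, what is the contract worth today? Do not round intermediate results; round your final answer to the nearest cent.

117309.78

PV of 3-year annuity: 1,130.00 × [1 − (1+0.093)^−3] / 0.093 = 2845.13843
Perpetuity value at year 3: 13,900.00 / 0.093 = 149462.36559
PV of perpetuity: 149462.36559 / (1+0.093)^3 = 114464.64504
Total PV = 2845.13843 + 114464.64504 = 117309.78347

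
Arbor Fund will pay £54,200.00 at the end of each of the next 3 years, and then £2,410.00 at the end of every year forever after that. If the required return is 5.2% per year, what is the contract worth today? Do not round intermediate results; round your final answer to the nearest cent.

£186856.28

PV of 3-year annuity: £54,200.00 × [1 − (1+0.052)^−3] / 0.052 = 147048.63500
Perpetuity value at year 3: £2,410.00 / 0.052 = 46346.15385
PV of perpetuity: 46346.15385 / (1+0.052)^3 = 39807.64443
Total PV = 147048.63500 + 39807.64443 = 186856.27943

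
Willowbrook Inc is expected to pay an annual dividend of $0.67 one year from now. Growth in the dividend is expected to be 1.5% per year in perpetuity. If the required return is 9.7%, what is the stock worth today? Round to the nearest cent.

Growing perpetuity: P = D₁ / (r − g) = $0.6700 / (0.097 − 0.015) = $8.17

$8.17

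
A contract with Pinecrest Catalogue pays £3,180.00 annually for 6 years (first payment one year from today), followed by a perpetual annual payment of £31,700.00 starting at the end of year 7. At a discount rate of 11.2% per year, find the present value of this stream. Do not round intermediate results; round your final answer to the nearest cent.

£163072.75

PV of 6-year annuity: £3,180.00 × [1 − (1+0.112)^−6] / 0.112 = 13375.95420
Perpetuity value at year 6: £31,700.00 / 0.112 = 283035.71429
PV of perpetuity: 283035.71429 / (1+0.112)^6 = 149696.79977
Total PV = 13375.95420 + 149696.79977 = 163072.75397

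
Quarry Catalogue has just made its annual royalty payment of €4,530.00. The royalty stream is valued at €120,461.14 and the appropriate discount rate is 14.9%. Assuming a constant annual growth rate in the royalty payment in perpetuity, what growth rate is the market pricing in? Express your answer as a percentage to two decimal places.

10.74%

P = D₀(1+g)/(r−g) ⇒ P(r−g) = D₀(1+g) ⇒ g(P+D₀) = P·r − D₀
g = (P·r − D₀)/(P + D₀) = (€120,461.14×0.149 − €4,530.00) / (€120,461.14 + €4,530.00) = 0.107357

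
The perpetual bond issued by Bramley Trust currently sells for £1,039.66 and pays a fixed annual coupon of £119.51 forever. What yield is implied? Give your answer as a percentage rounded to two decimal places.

P = C/r ⇒ r = C/P = £119.51/£1,039.66 = 0.114951

11.50%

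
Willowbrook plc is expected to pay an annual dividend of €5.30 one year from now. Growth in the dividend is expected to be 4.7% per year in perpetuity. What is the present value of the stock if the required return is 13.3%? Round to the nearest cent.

Growing perpetuity: P = D₁ / (r − g) = €5.3000 / (0.133 − 0.047) = €61.63

€61.63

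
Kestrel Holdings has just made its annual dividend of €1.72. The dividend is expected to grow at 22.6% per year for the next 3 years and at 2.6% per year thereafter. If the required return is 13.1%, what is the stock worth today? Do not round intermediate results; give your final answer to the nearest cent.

€27.48

D_1 = 2.10872
D_2 = 2.58529
D_3 = 3.16957
Terminal value at year 3: TV = D_3×(1+g_2)/(r−g_2) = 3.25198/0.105 = 30.97119
P_0 = D_1/(1+r)^1 + D_2/(1+r)^2 + D_3/(1+r)^3 + TV/(1+r)^3
    = 1.86447 + 2.02108 + 2.19085 + 21.40770 = 27.48411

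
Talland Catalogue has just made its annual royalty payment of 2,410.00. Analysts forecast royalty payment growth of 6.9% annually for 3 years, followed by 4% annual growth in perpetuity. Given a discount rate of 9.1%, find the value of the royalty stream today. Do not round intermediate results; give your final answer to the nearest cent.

53173.93

D_1 = 2576.29000
D_2 = 2754.05401
D_3 = 2944.08374
Terminal value at year 3: TV = D_3×(1+g_2)/(r−g_2) = 3061.84709/0.051 = 60036.21738
P_0 = D_1/(1+r)^1 + D_2/(1+r)^2 + D_3/(1+r)^3 + TV/(1+r)^3
    = 2361.40238 + 2313.78474 + 2267.12730 + 46231.61551 = 53173.92993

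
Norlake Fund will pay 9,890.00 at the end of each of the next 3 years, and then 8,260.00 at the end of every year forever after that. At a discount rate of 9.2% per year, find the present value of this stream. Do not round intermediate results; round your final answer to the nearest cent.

PV of 3-year annuity: 9,890.00 × [1 − (1+0.092)^−3] / 0.092 = 24945.53845
Perpetuity value at year 3: 8,260.00 / 0.092 = 89782.60870
PV of perpetuity: 89782.60870 / (1+0.092)^3 = 68948.41784
Total PV = 24945.53845 + 68948.41784 = 93893.95629

93893.96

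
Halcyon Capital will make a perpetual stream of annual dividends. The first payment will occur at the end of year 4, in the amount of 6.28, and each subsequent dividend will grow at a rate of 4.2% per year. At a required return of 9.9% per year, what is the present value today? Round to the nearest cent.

83.00

Value at end of year 3: C₁ / (r − g) = 6.28 / (0.099 − 0.042) = 110.1754
Discount to today: PV = 110.1754 / (1 + 0.099)^3 = 110.1754 / 1.327373 = 83.00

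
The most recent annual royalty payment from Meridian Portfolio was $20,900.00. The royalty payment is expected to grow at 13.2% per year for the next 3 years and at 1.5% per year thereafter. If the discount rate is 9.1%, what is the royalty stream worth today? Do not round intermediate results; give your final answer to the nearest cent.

D_1 = 23658.80000
D_2 = 26781.76160
D_3 = 30316.95413
Terminal value at year 3: TV = D_3×(1+g_2)/(r−g_2) = 30771.70844/0.076 = 404890.90057
P_0 = D_1/(1+r)^1 + D_2/(1+r)^2 + D_3/(1+r)^3 + TV/(1+r)^3
    = 21685.42621 + 22500.36890 + 23345.93731 + 311791.13638 = 379322.86880

$379322.87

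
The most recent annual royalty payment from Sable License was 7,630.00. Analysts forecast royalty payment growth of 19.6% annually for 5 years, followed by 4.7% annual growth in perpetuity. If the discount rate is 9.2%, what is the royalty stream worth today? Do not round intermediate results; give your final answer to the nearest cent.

330306.99

D_1 = 9125.48000
D_2 = 10914.07408
D_3 = 13053.23260
D_4 = 15611.66619
D_5 = 18671.55276
Terminal value at year 5: TV = D_5×(1+g_2)/(r−g_2) = 19549.11574/0.045 = 434424.79427
P_0 = D_1/(1+r)^1 + D_2/(1+r)^2 + D_3/(1+r)^3 + D_4/(1+r)^4 + D_5/(1+r)^5 + TV/(1+r)^5
    = 8356.66667 + 9152.53968 + 10024.21013 + 10978.89681 + 12024.50603 + 279770.17357 = 330306.99288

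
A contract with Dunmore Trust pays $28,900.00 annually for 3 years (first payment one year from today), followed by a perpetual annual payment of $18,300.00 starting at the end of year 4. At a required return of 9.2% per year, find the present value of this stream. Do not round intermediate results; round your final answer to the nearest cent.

PV of 3-year annuity: $28,900.00 × [1 − (1+0.092)^−3] / 0.092 = 72894.44500
Perpetuity value at year 3: $18,300.00 / 0.092 = 198913.04348
PV of perpetuity: 198913.04348 / (1+0.092)^3 = 152754.96931
Total PV = 72894.44500 + 152754.96931 = 225649.41431

$225649.41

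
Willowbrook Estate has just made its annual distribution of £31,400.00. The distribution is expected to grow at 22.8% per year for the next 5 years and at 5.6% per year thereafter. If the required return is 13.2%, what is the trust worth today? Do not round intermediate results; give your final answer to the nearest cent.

D_1 = 38559.20000
D_2 = 47350.69760
D_3 = 58146.65665
D_4 = 71404.09437
D_5 = 87684.22789
Terminal value at year 5: TV = D_5×(1+g_2)/(r−g_2) = 92594.54465/0.076 = 1218349.27168
P_0 = D_1/(1+r)^1 + D_2/(1+r)^2 + D_3/(1+r)^3 + D_4/(1+r)^4 + D_5/(1+r)^5 + TV/(1+r)^5
    = 34062.89753 + 36951.62382 + 40085.33043 + 43484.79308 + 47172.54939 + 655450.15991 = 857207.35416

£857207.35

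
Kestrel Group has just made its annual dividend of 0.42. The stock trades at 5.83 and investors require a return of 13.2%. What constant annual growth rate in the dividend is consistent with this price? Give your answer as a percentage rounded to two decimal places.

P = D₀(1+g)/(r−g) ⇒ P(r−g) = D₀(1+g) ⇒ g(P+D₀) = P·r − D₀
g = (P·r − D₀)/(P + D₀) = (5.83×0.132 − 0.42) / (5.83 + 0.42) = 0.055930

5.59%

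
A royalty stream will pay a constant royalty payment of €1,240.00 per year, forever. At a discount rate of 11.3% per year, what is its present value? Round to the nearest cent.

Level perpetuity: PV = C / r = €1,240.00 / 0.113 = €10,973.45

€10973.45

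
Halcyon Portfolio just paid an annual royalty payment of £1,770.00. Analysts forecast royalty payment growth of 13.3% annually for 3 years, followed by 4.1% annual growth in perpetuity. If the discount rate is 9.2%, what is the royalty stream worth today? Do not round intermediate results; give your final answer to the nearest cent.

D_1 = 2005.41000
D_2 = 2272.12953
D_3 = 2574.32276
Terminal value at year 3: TV = D_3×(1+g_2)/(r−g_2) = 2679.86999/0.051 = 52546.47040
P_0 = D_1/(1+r)^1 + D_2/(1+r)^2 + D_3/(1+r)^3 + TV/(1+r)^3
    = 1836.45604 + 1905.40723 + 1976.94725 + 40352.98205 = 46071.79258

£46071.79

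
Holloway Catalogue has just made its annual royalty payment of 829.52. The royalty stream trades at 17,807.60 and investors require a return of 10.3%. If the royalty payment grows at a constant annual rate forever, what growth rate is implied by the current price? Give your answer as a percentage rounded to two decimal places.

P = D₀(1+g)/(r−g) ⇒ P(r−g) = D₀(1+g) ⇒ g(P+D₀) = P·r − D₀
g = (P·r − D₀)/(P + D₀) = (17,807.60×0.103 − 829.52) / (17,807.60 + 829.52) = 0.053907

5.39%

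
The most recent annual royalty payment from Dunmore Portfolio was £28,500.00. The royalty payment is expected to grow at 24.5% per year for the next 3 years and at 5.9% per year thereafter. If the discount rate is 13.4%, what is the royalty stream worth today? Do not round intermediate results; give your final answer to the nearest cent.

£635892.44

D_1 = 35482.50000
D_2 = 44175.71250
D_3 = 54998.76206
Terminal value at year 3: TV = D_3×(1+g_2)/(r−g_2) = 58243.68902/0.075 = 776582.52032
P_0 = D_1/(1+r)^1 + D_2/(1+r)^2 + D_3/(1+r)^3 + TV/(1+r)^3
    = 31289.68254 + 34352.42924 + 37714.96861 + 532535.35683 = 635892.43722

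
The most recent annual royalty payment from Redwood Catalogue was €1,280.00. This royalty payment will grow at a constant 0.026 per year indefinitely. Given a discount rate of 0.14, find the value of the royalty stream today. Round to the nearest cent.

D₁ = D₀ × (1 + g) = €1,280.00 × 1.026 = €1,313.2800
Growing perpetuity: P = D₁ / (r − g) = €1,313.2800 / (0.14 − 0.026) = €11,520.00

€11520.00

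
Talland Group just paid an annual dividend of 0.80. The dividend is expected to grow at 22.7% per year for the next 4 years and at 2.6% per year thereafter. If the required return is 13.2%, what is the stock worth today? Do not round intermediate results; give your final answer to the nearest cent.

14.62

D_1 = 0.98160
D_2 = 1.20442
D_3 = 1.47783
D_4 = 1.81329
Terminal value at year 4: TV = D_4×(1+g_2)/(r−g_2) = 1.86044/0.106 = 17.55132
P_0 = D_1/(1+r)^1 + D_2/(1+r)^2 + D_3/(1+r)^3 + D_4/(1+r)^4 + TV/(1+r)^4
    = 0.86714 + 0.93991 + 1.01879 + 1.10429 + 10.68868 = 14.61880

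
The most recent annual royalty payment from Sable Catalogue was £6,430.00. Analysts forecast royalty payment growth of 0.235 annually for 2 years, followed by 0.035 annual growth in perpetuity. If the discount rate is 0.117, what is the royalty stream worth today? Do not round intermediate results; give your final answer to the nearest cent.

D_1 = 7941.05000
D_2 = 9807.19675
Terminal value at year 2: TV = D_2×(1+g_2)/(r−g_2) = 10150.44864/0.082 = 123785.95898
P_0 = D_1/(1+r)^1 + D_2/(1+r)^2 + TV/(1+r)^2
    = 7109.26589 + 7860.28950 + 99212.19068 = 114181.74608

£114181.75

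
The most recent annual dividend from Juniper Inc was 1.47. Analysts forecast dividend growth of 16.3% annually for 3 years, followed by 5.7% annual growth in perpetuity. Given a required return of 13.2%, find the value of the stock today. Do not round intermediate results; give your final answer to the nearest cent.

27.12

D_1 = 1.70961
D_2 = 1.98828
D_3 = 2.31237
Terminal value at year 3: TV = D_3×(1+g_2)/(r−g_2) = 2.44417/0.075 = 32.58894
P_0 = D_1/(1+r)^1 + D_2/(1+r)^2 + D_3/(1+r)^3 + TV/(1+r)^3
    = 1.51026 + 1.55161 + 1.59411 + 22.46627 = 27.12224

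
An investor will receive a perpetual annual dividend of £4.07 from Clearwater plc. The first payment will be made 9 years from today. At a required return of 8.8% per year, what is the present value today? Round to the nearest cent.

£23.55

Value at end of year 8: C / r = £4.07 / 0.088 = £46.2500
Discount to today: PV = £46.2500 / (1 + 0.088)^8 = £46.2500 / 1.963501 = £23.55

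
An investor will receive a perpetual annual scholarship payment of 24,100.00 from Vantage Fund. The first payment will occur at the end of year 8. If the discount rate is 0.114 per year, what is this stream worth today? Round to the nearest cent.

Value at end of year 7: C / r = 24,100.00 / 0.114 = 211,403.5088
Discount to today: PV = 211,403.5088 / (1 + 0.114)^7 = 211,403.5088 / 2.129101 = 99,292.37

99292.37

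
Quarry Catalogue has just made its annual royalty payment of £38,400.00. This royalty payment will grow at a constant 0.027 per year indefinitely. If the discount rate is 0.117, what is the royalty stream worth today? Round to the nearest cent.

D₁ = D₀ × (1 + g) = £38,400.00 × 1.027 = £39,436.8000
Growing perpetuity: P = D₁ / (r − g) = £39,436.8000 / (0.117 − 0.027) = £438,186.67

£438186.67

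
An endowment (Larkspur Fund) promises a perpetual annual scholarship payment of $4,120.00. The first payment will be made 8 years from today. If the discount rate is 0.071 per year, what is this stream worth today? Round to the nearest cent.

$35901.50

Value at end of year 7: C / r = $4,120.00 / 0.071 = $58,028.1690
Discount to today: PV = $58,028.1690 / (1 + 0.071)^7 = $58,028.1690 / 1.616316 = $35,901.50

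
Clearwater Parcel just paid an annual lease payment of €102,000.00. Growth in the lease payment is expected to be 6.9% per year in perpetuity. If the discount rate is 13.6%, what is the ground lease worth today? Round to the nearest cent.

€1627432.84

D₁ = D₀ × (1 + g) = €102,000.00 × 1.069 = €109,038.0000
Growing perpetuity: P = D₁ / (r − g) = €109,038.0000 / (0.136 − 0.069) = €1,627,432.84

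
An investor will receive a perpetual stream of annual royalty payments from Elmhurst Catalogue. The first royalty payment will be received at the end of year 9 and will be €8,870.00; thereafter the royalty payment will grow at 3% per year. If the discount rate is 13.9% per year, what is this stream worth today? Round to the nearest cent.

€28728.13

Value at end of year 8: C₁ / (r − g) = €8,870.00 / (0.139 − 0.03) = €81,376.1468
Discount to today: PV = €81,376.1468 / (1 + 0.139)^8 = €81,376.1468 / 2.832630 = €28,728.13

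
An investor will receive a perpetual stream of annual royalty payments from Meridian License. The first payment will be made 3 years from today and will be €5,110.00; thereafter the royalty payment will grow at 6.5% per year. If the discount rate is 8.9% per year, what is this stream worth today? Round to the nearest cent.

Value at end of year 2: C₁ / (r − g) = €5,110.00 / (0.089 − 0.065) = €212,916.6667
Discount to today: PV = €212,916.6667 / (1 + 0.089)^2 = €212,916.6667 / 1.185921 = €179,536.97

€179536.97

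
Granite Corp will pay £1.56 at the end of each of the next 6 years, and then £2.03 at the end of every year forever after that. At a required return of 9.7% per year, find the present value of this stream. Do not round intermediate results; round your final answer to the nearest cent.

PV of 6-year annuity: £1.56 × [1 − (1+0.097)^−6] / 0.097 = 6.85436
Perpetuity value at year 6: £2.03 / 0.097 = 20.92784
PV of perpetuity: 20.92784 / (1+0.097)^6 = 12.00838
Total PV = 6.85436 + 12.00838 = 18.86274

£18.86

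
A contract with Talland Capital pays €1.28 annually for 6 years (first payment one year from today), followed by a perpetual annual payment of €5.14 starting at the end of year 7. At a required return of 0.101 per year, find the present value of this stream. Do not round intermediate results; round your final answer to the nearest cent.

€34.13

PV of 6-year annuity: €1.28 × [1 − (1+0.101)^−6] / 0.101 = 5.55843
Perpetuity value at year 6: €5.14 / 0.101 = 50.89109
PV of perpetuity: 50.89109 / (1+0.101)^6 = 28.57050
Total PV = 5.55843 + 28.57050 = 34.12893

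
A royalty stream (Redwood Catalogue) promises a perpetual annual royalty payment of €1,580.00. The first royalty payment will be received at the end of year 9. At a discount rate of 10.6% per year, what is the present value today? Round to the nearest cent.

€6657.49

Value at end of year 8: C / r = €1,580.00 / 0.106 = €14,905.6604
Discount to today: PV = €14,905.6604 / (1 + 0.106)^8 = €14,905.6604 / 2.238933 = €6,657.49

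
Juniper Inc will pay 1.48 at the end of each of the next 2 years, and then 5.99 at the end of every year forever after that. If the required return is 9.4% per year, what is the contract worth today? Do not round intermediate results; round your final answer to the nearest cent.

55.83

PV of 2-year annuity: 1.48 × [1 − (1+0.094)^−2] / 0.094 = 2.58943
Perpetuity value at year 2: 5.99 / 0.094 = 63.72340
PV of perpetuity: 63.72340 / (1+0.094)^2 = 53.24322
Total PV = 2.58943 + 53.24322 = 55.83265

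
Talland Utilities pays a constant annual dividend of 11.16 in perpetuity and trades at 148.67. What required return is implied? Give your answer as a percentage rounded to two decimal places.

P = C/r ⇒ r = C/P = 11.16/148.67 = 0.075066

7.51%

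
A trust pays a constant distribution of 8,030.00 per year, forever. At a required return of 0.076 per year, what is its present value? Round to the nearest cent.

105657.89

Level perpetuity: PV = C / r = 8,030.00 / 0.076 = 105,657.89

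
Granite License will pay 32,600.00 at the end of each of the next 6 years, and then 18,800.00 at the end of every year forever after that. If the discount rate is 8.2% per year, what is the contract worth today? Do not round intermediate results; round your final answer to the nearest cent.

PV of 6-year annuity: 32,600.00 × [1 − (1+0.082)^−6] / 0.082 = 149795.84646
Perpetuity value at year 6: 18,800.00 / 0.082 = 229268.29268
PV of perpetuity: 229268.29268 / (1+0.082)^6 = 142882.95792
Total PV = 149795.84646 + 142882.95792 = 292678.80437

292678.80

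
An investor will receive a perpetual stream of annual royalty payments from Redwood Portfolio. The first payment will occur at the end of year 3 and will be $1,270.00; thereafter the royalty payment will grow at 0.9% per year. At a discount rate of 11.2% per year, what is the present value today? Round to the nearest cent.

$9971.42

Value at end of year 2: C₁ / (r − g) = $1,270.00 / (0.112 − 0.009) = $12,330.0971
Discount to today: PV = $12,330.0971 / (1 + 0.112)^2 = $12,330.0971 / 1.236544 = $9,971.42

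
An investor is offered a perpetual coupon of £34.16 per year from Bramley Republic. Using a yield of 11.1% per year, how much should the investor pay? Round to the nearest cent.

Level perpetuity: PV = C / r = £34.16 / 0.111 = £307.75

£307.75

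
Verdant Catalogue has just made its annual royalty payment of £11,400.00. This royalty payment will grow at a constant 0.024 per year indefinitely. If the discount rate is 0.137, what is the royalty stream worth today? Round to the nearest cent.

£103306.19

D₁ = D₀ × (1 + g) = £11,400.00 × 1.024 = £11,673.6000
Growing perpetuity: P = D₁ / (r − g) = £11,673.6000 / (0.137 − 0.024) = £103,306.19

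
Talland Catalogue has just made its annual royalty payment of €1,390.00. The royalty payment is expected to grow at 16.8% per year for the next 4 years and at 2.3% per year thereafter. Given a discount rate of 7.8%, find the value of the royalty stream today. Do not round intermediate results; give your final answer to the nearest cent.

€42452.16

D_1 = 1623.52000
D_2 = 1896.27136
D_3 = 2214.84495
D_4 = 2586.93890
Terminal value at year 4: TV = D_4×(1+g_2)/(r−g_2) = 2646.43849/0.055 = 48117.06354
P_0 = D_1/(1+r)^1 + D_2/(1+r)^2 + D_3/(1+r)^3 + D_4/(1+r)^4 + TV/(1+r)^4
    = 1506.04824 + 1631.78510 + 1768.01948 + 1915.62779 + 35630.67683 = 42452.15744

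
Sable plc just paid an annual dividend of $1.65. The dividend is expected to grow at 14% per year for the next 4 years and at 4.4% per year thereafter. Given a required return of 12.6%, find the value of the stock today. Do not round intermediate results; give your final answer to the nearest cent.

$28.88

D_1 = 1.88100
D_2 = 2.14434
D_3 = 2.44455
D_4 = 2.78678
Terminal value at year 4: TV = D_4×(1+g_2)/(r−g_2) = 2.90940/0.082 = 35.48052
P_0 = D_1/(1+r)^1 + D_2/(1+r)^2 + D_3/(1+r)^3 + D_4/(1+r)^4 + TV/(1+r)^4
    = 1.67052 + 1.69129 + 1.71231 + 1.73360 + 22.07173 = 28.87945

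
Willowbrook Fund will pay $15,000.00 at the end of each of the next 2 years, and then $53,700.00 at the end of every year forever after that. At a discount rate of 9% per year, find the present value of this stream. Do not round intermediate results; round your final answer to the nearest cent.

PV of 2-year annuity: $15,000.00 × [1 − (1+0.09)^−2] / 0.09 = 26386.66779
Perpetuity value at year 2: $53,700.00 / 0.09 = 596666.66667
PV of perpetuity: 596666.66667 / (1+0.09)^2 = 502202.39598
Total PV = 26386.66779 + 502202.39598 = 528589.06377

$528589.06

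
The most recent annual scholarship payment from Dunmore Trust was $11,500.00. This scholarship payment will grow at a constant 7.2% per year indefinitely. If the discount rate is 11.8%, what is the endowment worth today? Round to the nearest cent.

$268000.00

D₁ = D₀ × (1 + g) = $11,500.00 × 1.072 = $12,328.0000
Growing perpetuity: P = D₁ / (r − g) = $12,328.0000 / (0.118 − 0.072) = $268,000.00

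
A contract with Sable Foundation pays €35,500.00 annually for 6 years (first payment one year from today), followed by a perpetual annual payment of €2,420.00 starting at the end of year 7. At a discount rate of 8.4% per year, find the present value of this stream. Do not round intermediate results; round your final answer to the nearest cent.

€179896.28

PV of 6-year annuity: €35,500.00 × [1 − (1+0.084)^−6] / 0.084 = 162139.65305
Perpetuity value at year 6: €2,420.00 / 0.084 = 28809.52381
PV of perpetuity: 28809.52381 / (1+0.084)^6 = 17756.62352
Total PV = 162139.65305 + 17756.62352 = 179896.27657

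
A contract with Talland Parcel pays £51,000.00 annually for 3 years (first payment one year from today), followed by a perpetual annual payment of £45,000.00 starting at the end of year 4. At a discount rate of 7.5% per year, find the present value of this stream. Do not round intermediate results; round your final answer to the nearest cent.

£615603.15

PV of 3-year annuity: £51,000.00 × [1 − (1+0.075)^−3] / 0.075 = 132626.81273
Perpetuity value at year 3: £45,000.00 / 0.075 = 600000.00000
PV of perpetuity: 600000.00000 / (1+0.075)^3 = 482976.34171
Total PV = 132626.81273 + 482976.34171 = 615603.15444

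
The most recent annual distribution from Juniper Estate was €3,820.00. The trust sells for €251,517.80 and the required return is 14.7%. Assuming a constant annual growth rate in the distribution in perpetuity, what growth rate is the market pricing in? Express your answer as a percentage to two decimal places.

P = D₀(1+g)/(r−g) ⇒ P(r−g) = D₀(1+g) ⇒ g(P+D₀) = P·r − D₀
g = (P·r − D₀)/(P + D₀) = (€251,517.80×0.147 − €3,820.00) / (€251,517.80 + €3,820.00) = 0.129840

12.98%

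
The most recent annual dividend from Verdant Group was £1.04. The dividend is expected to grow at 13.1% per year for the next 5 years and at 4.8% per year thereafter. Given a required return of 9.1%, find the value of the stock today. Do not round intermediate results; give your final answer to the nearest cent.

D_1 = 1.17624
D_2 = 1.33033
D_3 = 1.50460
D_4 = 1.70170
D_5 = 1.92463
Terminal value at year 5: TV = D_5×(1+g_2)/(r−g_2) = 2.01701/0.043 = 46.90717
P_0 = D_1/(1+r)^1 + D_2/(1+r)^2 + D_3/(1+r)^3 + D_4/(1+r)^4 + D_5/(1+r)^5 + TV/(1+r)^5
    = 1.07813 + 1.11766 + 1.15864 + 1.20112 + 1.24515 + 30.34698 = 36.14767

£36.15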